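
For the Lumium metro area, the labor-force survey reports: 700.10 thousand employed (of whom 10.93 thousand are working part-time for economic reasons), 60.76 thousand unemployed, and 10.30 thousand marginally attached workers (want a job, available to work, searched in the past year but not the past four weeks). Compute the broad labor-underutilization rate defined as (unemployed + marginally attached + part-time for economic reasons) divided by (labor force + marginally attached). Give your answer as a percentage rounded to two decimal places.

Broad underutilization rate ≈ 10.63%.

Labor force = 700.10 + 60.76 = 760.86 thousand.
Numerator = 60.76 + 10.30 + 10.93 = 81.99 thousand.
Denominator = 760.86 + 10.30 = 771.16 thousand.
Broad rate = 81.99 / 771.16 = 10.63%.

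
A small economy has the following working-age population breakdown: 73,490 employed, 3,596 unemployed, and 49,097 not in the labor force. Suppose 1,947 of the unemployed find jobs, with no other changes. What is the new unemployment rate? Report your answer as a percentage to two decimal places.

New unemployment rate ≈ 2.14%.

Initially, labor force = 73,490 + 3,596 = 77,086, so u = 3,596/77,086 = 4.66%.
After the change, unemployed falls and employed rises by 1,947; labor force unchanged → E = 75,437, U = 1,649, labor force = 77,086.
New unemployment rate = 1,649 / 77,086 = 2.14%.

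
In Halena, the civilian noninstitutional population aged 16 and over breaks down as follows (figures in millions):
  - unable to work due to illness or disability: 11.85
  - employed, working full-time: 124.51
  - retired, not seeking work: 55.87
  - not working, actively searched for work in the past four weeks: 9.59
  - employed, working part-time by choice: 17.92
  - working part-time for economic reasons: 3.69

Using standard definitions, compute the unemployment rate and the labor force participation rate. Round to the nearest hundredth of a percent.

Unemployment rate ≈ 6.16%; labor force participation rate ≈ 69.69%.

Employed = 124.51 + 17.92 + 3.69 = 146.12 million (anyone who worked, including part-time for economic reasons, counts as employed).
Unemployed = 9.59 million.
Labor force = 146.12 + 9.59 = 155.71 million.
Not in labor force = 11.85 + 55.87 = 67.72 million (those not working and not actively searching are outside the labor force).
Civilian working-age population = 155.71 + 67.72 = 223.43 million.
Unemployment rate = 9.59 / 155.71 = 6.16%.
Labor force participation rate = 155.71 / 223.43 = 69.69%.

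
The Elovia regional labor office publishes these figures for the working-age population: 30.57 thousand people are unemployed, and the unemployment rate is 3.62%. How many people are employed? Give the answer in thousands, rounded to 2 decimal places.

About 813.91 thousand are employed.

Labor force = U / u = 30.57 / 0.0362 ≈ 844.48 thousand.
Employed = labor force − unemployed = 844.48 − 30.57 = 813.91 thousand.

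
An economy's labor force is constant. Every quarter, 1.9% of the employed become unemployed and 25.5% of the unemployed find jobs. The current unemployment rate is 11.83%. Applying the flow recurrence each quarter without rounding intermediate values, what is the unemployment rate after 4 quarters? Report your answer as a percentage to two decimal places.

With a fixed labor force, u_{t+1} = u_t + s·(1−u_t) − f·u_t = u_t·(1−s−f) + s.
Here 1−s−f = 0.726 and s = 0.019.
u_1 = 0.118300 × 0.726 + 0.019 = 0.104886.
u_2 = 0.104886 × 0.726 + 0.019 = 0.095147.
u_3 = 0.095147 × 0.726 + 0.019 = 0.088077.
u_4 = 0.088077 × 0.726 + 0.019 = 0.082944.

Unemployment rate after four quarters ≈ 8.29%.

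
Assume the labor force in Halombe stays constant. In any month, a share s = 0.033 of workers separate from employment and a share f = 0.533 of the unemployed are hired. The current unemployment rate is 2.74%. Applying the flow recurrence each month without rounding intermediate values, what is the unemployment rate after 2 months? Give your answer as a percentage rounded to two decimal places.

With a fixed labor force, u_{t+1} = u_t + s·(1−u_t) − f·u_t = u_t·(1−s−f) + s.
Here 1−s−f = 0.434 and s = 0.033.
u_1 = 0.027400 × 0.434 + 0.033 = 0.044892.
u_2 = 0.044892 × 0.434 + 0.033 = 0.052483.

Unemployment rate after two months ≈ 5.25%.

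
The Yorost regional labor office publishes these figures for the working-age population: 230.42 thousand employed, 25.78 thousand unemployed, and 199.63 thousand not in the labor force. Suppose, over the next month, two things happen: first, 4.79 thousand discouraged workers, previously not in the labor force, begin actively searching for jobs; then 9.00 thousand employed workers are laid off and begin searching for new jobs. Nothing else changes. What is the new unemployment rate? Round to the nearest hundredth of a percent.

New unemployment rate ≈ 15.16%.

Initially, labor force = 230.42 + 25.78 = 256.20 thousand, so u = 25.78/256.20 = 10.06%.
After the first change, unemployed and labor force both rise by 4.79 → E = 230.42, U = 30.57, labor force = 260.99 thousand.
After the second change, employed falls and unemployed rises by 9.00; labor force unchanged → E = 221.42, U = 39.57, labor force = 260.99 thousand.
New unemployment rate = 39.57 / 260.99 = 15.16%.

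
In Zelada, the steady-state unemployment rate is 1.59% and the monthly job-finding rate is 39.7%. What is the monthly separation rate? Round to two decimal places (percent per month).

From u* = s/(s+f): s = u·f/(1−u).
s = 0.0159 × 39.7 / (1 − 0.0159) = 0.6312 / 0.9841 ≈ 0.64% per month.

Separation rate ≈ 0.64% per month.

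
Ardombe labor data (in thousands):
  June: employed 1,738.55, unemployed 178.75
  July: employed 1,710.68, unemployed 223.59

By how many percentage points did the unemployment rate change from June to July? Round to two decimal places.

June: labor force = 1,738.55 + 178.75 = 1,917.30; u = 178.75/1,917.30 = 9.32%.
July: labor force = 1,710.68 + 223.59 = 1,934.27; u = 223.59/1,934.27 = 11.56%.
Change = 11.56% − 9.32% = +2.24 pp.

The unemployment rate changed by +2.24 percentage points.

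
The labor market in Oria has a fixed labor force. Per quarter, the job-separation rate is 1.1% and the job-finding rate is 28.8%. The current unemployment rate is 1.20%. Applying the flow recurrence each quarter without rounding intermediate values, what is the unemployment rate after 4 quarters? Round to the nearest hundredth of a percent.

With a fixed labor force, u_{t+1} = u_t + s·(1−u_t) − f·u_t = u_t·(1−s−f) + s.
Here 1−s−f = 0.701 and s = 0.011.
u_1 = 0.012000 × 0.701 + 0.011 = 0.019412.
u_2 = 0.019412 × 0.701 + 0.011 = 0.024608.
u_3 = 0.024608 × 0.701 + 0.011 = 0.028250.
u_4 = 0.028250 × 0.701 + 0.011 = 0.030803.

Unemployment rate after four quarters ≈ 3.08%.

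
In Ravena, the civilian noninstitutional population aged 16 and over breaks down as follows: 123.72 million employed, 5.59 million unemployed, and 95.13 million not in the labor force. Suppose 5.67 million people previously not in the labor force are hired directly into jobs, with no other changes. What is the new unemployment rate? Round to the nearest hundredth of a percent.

New unemployment rate ≈ 4.14%.

Initially, labor force = 123.72 + 5.59 = 129.31 million, so u = 5.59/129.31 = 4.32%.
After the change, employed and labor force both rise by 5.67; unemployed unchanged → E = 129.39, U = 5.59, labor force = 134.98 million.
New unemployment rate = 5.59 / 134.98 = 4.14%.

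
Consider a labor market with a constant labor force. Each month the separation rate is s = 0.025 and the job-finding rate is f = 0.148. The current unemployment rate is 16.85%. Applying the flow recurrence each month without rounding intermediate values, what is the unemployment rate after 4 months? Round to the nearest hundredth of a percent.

Unemployment rate after four months ≈ 15.57%.

With a fixed labor force, u_{t+1} = u_t + s·(1−u_t) − f·u_t = u_t·(1−s−f) + s.
Here 1−s−f = 0.827 and s = 0.025.
u_1 = 0.168500 × 0.827 + 0.025 = 0.164350.
u_2 = 0.164350 × 0.827 + 0.025 = 0.160917.
u_3 = 0.160917 × 0.827 + 0.025 = 0.158078.
u_4 = 0.158078 × 0.827 + 0.025 = 0.155731.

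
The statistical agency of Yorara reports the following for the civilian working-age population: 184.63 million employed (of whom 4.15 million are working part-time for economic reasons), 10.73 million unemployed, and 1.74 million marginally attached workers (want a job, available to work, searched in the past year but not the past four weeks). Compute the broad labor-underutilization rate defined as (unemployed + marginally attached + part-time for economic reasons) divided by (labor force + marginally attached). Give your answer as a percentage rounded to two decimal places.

Broad underutilization rate ≈ 8.43%.

Labor force = 184.63 + 10.73 = 195.36 million.
Numerator = 10.73 + 1.74 + 4.15 = 16.62 million.
Denominator = 195.36 + 1.74 = 197.10 million.
Broad rate = 16.62 / 197.10 = 8.43%.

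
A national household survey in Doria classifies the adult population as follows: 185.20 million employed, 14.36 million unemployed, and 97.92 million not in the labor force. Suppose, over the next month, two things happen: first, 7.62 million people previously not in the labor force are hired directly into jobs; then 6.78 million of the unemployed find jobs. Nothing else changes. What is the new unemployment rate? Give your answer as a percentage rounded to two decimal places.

New unemployment rate ≈ 3.66%.

Initially, labor force = 185.20 + 14.36 = 199.56 million, so u = 14.36/199.56 = 7.20%.
After the first change, employed and labor force both rise by 7.62; unemployed unchanged → E = 192.82, U = 14.36, labor force = 207.18 million.
After the second change, unemployed falls and employed rises by 6.78; labor force unchanged → E = 199.60, U = 7.58, labor force = 207.18 million.
New unemployment rate = 7.58 / 207.18 = 3.66%.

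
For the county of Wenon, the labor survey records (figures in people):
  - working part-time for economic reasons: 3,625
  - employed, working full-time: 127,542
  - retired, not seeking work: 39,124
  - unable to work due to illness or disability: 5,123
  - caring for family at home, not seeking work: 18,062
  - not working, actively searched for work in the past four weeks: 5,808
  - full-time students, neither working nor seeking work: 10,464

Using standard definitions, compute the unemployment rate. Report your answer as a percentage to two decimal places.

Employed = 3,625 + 127,542 = 131,167 (anyone who worked, including part-time for economic reasons, counts as employed).
Unemployed = 5,808.
Labor force = 131,167 + 5,808 = 136,975.
Unemployment rate = 5,808 / 136,975 = 4.24%.

Unemployment rate ≈ 4.24%.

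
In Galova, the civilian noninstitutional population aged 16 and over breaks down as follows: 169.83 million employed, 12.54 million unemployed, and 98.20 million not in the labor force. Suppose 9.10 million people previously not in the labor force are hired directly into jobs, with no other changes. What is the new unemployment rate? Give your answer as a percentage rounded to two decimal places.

Initially, labor force = 169.83 + 12.54 = 182.37 million, so u = 12.54/182.37 = 6.88%.
After the change, employed and labor force both rise by 9.10; unemployed unchanged → E = 178.93, U = 12.54, labor force = 191.47 million.
New unemployment rate = 12.54 / 191.47 = 6.55%.

New unemployment rate ≈ 6.55%.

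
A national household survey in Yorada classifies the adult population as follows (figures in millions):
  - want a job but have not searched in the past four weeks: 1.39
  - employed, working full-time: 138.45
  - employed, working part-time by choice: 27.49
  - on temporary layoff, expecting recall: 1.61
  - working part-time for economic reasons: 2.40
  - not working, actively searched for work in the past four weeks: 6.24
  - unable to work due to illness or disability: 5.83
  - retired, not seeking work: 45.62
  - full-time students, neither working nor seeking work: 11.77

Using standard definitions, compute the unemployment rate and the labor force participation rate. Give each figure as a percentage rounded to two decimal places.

Employed = 138.45 + 27.49 + 2.40 = 168.34 million (anyone who worked, including part-time for economic reasons, counts as employed).
Unemployed = 1.61 + 6.24 = 7.85 million (jobless and actively searching, or on temporary layoff).
Labor force = 168.34 + 7.85 = 176.19 million.
Not in labor force = 1.39 + 5.83 + 45.62 + 11.77 = 64.61 million (those not working and not actively searching are outside the labor force — including those who want a job but have given up searching).
Civilian working-age population = 176.19 + 64.61 = 240.80 million.
Unemployment rate = 7.85 / 176.19 = 4.46%.
Labor force participation rate = 176.19 / 240.80 = 73.17%.

Unemployment rate ≈ 4.46%; labor force participation rate ≈ 73.17%.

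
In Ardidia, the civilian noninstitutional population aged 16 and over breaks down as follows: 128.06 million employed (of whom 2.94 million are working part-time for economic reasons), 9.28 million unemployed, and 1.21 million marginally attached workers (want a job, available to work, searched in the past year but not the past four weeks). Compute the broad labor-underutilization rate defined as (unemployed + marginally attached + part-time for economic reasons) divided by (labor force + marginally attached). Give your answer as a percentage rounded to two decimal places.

Broad underutilization rate ≈ 9.69%.

Labor force = 128.06 + 9.28 = 137.34 million.
Numerator = 9.28 + 1.21 + 2.94 = 13.43 million.
Denominator = 137.34 + 1.21 = 138.55 million.
Broad rate = 13.43 / 138.55 = 9.69%.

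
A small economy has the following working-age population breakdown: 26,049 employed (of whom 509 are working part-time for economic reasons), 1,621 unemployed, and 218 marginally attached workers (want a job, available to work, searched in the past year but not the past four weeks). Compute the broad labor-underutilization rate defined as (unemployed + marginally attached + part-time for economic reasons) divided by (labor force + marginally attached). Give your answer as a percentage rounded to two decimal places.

Broad underutilization rate ≈ 8.42%.

Labor force = 26,049 + 1,621 = 27,670.
Numerator = 1,621 + 218 + 509 = 2,348.
Denominator = 27,670 + 218 = 27,888.
Broad rate = 2,348 / 27,888 = 8.42%.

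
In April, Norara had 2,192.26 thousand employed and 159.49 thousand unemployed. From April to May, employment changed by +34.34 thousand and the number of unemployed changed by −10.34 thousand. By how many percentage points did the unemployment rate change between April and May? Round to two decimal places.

The unemployment rate changed by −0.50 percentage points.

April: labor force = 2,192.26 + 159.49 = 2,351.75; u = 159.49/2,351.75 = 6.78%.
May: labor force = 2,226.60 + 149.15 = 2,375.75; u = 149.15/2,375.75 = 6.28%.
Change = 6.28% − 6.78% = −0.50 pp.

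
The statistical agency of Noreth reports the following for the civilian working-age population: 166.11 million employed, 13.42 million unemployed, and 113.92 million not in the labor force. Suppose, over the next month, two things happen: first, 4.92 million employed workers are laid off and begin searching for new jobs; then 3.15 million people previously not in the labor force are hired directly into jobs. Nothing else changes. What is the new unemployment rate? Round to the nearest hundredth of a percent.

New unemployment rate ≈ 10.04%.

Initially, labor force = 166.11 + 13.42 = 179.53 million, so u = 13.42/179.53 = 7.48%.
After the first change, employed falls and unemployed rises by 4.92; labor force unchanged → E = 161.19, U = 18.34, labor force = 179.53 million.
After the second change, employed and labor force both rise by 3.15; unemployed unchanged → E = 164.34, U = 18.34, labor force = 182.68 million.
New unemployment rate = 18.34 / 182.68 = 10.04%.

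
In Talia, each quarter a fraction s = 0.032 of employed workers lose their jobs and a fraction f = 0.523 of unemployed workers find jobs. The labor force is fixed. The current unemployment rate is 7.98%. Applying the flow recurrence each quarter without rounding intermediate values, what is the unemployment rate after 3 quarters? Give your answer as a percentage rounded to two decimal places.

Unemployment rate after three quarters ≈ 5.96%.

With a fixed labor force, u_{t+1} = u_t + s·(1−u_t) − f·u_t = u_t·(1−s−f) + s.
Here 1−s−f = 0.445 and s = 0.032.
u_1 = 0.079800 × 0.445 + 0.032 = 0.067511.
u_2 = 0.067511 × 0.445 + 0.032 = 0.062042.
u_3 = 0.062042 × 0.445 + 0.032 = 0.059609.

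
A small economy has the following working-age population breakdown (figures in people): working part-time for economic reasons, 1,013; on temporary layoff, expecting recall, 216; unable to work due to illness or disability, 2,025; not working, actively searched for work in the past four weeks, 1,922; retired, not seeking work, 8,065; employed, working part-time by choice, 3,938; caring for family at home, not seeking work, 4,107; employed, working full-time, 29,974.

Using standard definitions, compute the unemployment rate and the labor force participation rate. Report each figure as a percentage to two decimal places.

Employed = 1,013 + 3,938 + 29,974 = 34,925 (anyone who worked, including part-time for economic reasons, counts as employed).
Unemployed = 216 + 1,922 = 2,138 (jobless and actively searching, or on temporary layoff).
Labor force = 34,925 + 2,138 = 37,063.
Not in labor force = 2,025 + 8,065 + 4,107 = 14,197 (those not working and not actively searching are outside the labor force).
Civilian working-age population = 37,063 + 14,197 = 51,260.
Unemployment rate = 2,138 / 37,063 = 5.77%.
Labor force participation rate = 37,063 / 51,260 = 72.30%.

Unemployment rate ≈ 5.77%; labor force participation rate ≈ 72.30%.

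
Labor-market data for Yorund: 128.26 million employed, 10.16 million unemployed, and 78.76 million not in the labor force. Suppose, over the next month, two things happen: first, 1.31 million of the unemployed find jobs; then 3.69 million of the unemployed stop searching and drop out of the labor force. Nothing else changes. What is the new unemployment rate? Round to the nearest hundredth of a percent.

Initially, labor force = 128.26 + 10.16 = 138.42 million, so u = 10.16/138.42 = 7.34%.
After the first change, unemployed falls and employed rises by 1.31; labor force unchanged → E = 129.57, U = 8.85, labor force = 138.42 million.
After the second change, unemployed and labor force both fall by 3.69 → E = 129.57, U = 5.16, labor force = 134.73 million.
New unemployment rate = 5.16 / 134.73 = 3.83%.

New unemployment rate ≈ 3.83%.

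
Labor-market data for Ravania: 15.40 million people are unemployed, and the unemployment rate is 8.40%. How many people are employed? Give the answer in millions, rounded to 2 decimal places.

Labor force = U / u = 15.40 / 0.0840 ≈ 183.33 million.
Employed = labor force − unemployed = 183.33 − 15.40 = 167.93 million.

About 167.93 million are employed.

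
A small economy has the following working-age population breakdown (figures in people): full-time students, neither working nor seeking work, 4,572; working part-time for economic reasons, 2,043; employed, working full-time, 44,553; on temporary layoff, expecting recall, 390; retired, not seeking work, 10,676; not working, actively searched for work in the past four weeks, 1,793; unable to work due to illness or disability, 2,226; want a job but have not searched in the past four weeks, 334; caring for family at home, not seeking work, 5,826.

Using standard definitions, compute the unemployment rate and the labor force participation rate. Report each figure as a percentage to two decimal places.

Unemployment rate ≈ 4.48%; labor force participation rate ≈ 67.36%.

Employed = 2,043 + 44,553 = 46,596 (anyone who worked, including part-time for economic reasons, counts as employed).
Unemployed = 390 + 1,793 = 2,183 (jobless and actively searching, or on temporary layoff).
Labor force = 46,596 + 2,183 = 48,779.
Not in labor force = 4,572 + 10,676 + 2,226 + 334 + 5,826 = 23,634 (those not working and not actively searching are outside the labor force — including those who want a job but have given up searching).
Civilian working-age population = 48,779 + 23,634 = 72,413.
Unemployment rate = 2,183 / 48,779 = 4.48%.
Labor force participation rate = 48,779 / 72,413 = 67.36%.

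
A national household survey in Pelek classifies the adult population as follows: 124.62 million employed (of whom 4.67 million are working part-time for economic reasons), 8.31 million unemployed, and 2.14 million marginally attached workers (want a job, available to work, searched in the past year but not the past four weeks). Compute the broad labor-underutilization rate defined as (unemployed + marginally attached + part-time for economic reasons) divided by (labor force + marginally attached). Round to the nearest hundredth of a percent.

Broad underutilization rate ≈ 11.19%.

Labor force = 124.62 + 8.31 = 132.93 million.
Numerator = 8.31 + 2.14 + 4.67 = 15.12 million.
Denominator = 132.93 + 2.14 = 135.07 million.
Broad rate = 15.12 / 135.07 = 11.19%.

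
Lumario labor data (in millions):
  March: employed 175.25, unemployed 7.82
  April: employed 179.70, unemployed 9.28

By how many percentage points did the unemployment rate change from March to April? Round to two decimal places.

The unemployment rate changed by +0.64 percentage points.

March: labor force = 175.25 + 7.82 = 183.07; u = 7.82/183.07 = 4.27%.
April: labor force = 179.70 + 9.28 = 188.98; u = 9.28/188.98 = 4.91%.
Change = 4.91% − 4.27% = +0.64 pp.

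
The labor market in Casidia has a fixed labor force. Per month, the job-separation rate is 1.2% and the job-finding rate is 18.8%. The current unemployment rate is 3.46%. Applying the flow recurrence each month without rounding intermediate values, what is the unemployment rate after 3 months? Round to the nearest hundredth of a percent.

Unemployment rate after three months ≈ 4.70%.

With a fixed labor force, u_{t+1} = u_t + s·(1−u_t) − f·u_t = u_t·(1−s−f) + s.
Here 1−s−f = 0.800 and s = 0.012.
u_1 = 0.034600 × 0.800 + 0.012 = 0.039680.
u_2 = 0.039680 × 0.800 + 0.012 = 0.043744.
u_3 = 0.043744 × 0.800 + 0.012 = 0.046995.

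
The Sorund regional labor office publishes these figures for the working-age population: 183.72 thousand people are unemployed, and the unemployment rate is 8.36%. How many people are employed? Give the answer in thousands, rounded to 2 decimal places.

About 2,013.89 thousand are employed.

Labor force = U / u = 183.72 / 0.0836 ≈ 2,197.61 thousand.
Employed = labor force − unemployed = 2,197.61 − 183.72 = 2,013.89 thousand.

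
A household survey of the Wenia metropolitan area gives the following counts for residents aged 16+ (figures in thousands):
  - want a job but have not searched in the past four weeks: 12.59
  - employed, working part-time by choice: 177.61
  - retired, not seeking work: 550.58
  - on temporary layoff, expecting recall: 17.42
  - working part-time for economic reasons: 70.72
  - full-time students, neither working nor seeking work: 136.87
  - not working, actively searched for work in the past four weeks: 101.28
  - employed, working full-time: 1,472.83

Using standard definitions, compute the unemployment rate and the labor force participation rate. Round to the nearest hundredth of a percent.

Employed = 177.61 + 70.72 + 1,472.83 = 1,721.16 thousand (anyone who worked, including part-time for economic reasons, counts as employed).
Unemployed = 17.42 + 101.28 = 118.70 thousand (jobless and actively searching, or on temporary layoff).
Labor force = 1,721.16 + 118.70 = 1,839.86 thousand.
Not in labor force = 12.59 + 550.58 + 136.87 = 700.04 thousand (those not working and not actively searching are outside the labor force — including those who want a job but have given up searching).
Civilian working-age population = 1,839.86 + 700.04 = 2,539.90 thousand.
Unemployment rate = 118.70 / 1,839.86 = 6.45%.
Labor force participation rate = 1,839.86 / 2,539.90 = 72.44%.

Unemployment rate ≈ 6.45%; labor force participation rate ≈ 72.44%.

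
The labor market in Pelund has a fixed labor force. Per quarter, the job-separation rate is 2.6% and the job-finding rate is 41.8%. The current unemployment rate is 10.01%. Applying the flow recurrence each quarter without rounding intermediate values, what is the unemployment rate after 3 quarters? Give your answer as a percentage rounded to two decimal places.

With a fixed labor force, u_{t+1} = u_t + s·(1−u_t) − f·u_t = u_t·(1−s−f) + s.
Here 1−s−f = 0.556 and s = 0.026.
u_1 = 0.100100 × 0.556 + 0.026 = 0.081656.
u_2 = 0.081656 × 0.556 + 0.026 = 0.071401.
u_3 = 0.071401 × 0.556 + 0.026 = 0.065699.

Unemployment rate after three quarters ≈ 6.57%.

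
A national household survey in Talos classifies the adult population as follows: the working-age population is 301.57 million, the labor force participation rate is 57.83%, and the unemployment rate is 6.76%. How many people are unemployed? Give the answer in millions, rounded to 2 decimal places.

Labor force = 0.5783 × 301.57 = 174.40 million.
Unemployed = 0.0676 × 174.40 ≈ 11.79 million.

About 11.79 million are unemployed.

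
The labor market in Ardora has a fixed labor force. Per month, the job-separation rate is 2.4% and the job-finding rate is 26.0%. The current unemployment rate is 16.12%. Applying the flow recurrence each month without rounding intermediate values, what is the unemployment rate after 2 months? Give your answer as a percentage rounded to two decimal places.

With a fixed labor force, u_{t+1} = u_t + s·(1−u_t) − f·u_t = u_t·(1−s−f) + s.
Here 1−s−f = 0.716 and s = 0.024.
u_1 = 0.161200 × 0.716 + 0.024 = 0.139419.
u_2 = 0.139419 × 0.716 + 0.024 = 0.123824.

Unemployment rate after two months ≈ 12.38%.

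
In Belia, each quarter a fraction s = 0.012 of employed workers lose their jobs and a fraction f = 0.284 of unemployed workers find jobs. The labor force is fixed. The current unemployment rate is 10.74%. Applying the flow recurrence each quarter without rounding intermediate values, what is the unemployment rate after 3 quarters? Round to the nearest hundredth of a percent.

Unemployment rate after three quarters ≈ 6.39%.

With a fixed labor force, u_{t+1} = u_t + s·(1−u_t) − f·u_t = u_t·(1−s−f) + s.
Here 1−s−f = 0.704 and s = 0.012.
u_1 = 0.107400 × 0.704 + 0.012 = 0.087610.
u_2 = 0.087610 × 0.704 + 0.012 = 0.073677.
u_3 = 0.073677 × 0.704 + 0.012 = 0.063869.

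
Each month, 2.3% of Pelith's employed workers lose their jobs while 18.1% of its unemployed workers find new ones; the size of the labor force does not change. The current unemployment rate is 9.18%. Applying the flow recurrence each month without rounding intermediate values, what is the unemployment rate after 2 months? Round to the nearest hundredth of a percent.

Unemployment rate after two months ≈ 9.95%.

With a fixed labor force, u_{t+1} = u_t + s·(1−u_t) − f·u_t = u_t·(1−s−f) + s.
Here 1−s−f = 0.796 and s = 0.023.
u_1 = 0.091800 × 0.796 + 0.023 = 0.096073.
u_2 = 0.096073 × 0.796 + 0.023 = 0.099474.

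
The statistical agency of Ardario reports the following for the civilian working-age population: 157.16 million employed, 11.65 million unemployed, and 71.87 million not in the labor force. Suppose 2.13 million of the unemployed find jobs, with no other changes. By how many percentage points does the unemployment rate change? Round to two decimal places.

The unemployment rate changes by −1.26 percentage points.

Initially, labor force = 157.16 + 11.65 = 168.81 million, so u = 11.65/168.81 = 6.90%.
After the change, unemployed falls and employed rises by 2.13; labor force unchanged → E = 159.29, U = 9.52, labor force = 168.81 million.
New unemployment rate = 9.52 / 168.81 = 5.64%.
Change = 5.64% − 6.90% = −1.26 percentage points.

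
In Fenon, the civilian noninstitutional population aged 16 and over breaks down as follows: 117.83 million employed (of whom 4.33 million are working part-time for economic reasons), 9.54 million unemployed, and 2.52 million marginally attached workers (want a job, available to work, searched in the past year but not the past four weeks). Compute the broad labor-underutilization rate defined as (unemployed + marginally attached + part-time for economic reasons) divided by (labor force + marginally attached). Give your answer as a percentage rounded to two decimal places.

Labor force = 117.83 + 9.54 = 127.37 million.
Numerator = 9.54 + 2.52 + 4.33 = 16.39 million.
Denominator = 127.37 + 2.52 = 129.89 million.
Broad rate = 16.39 / 129.89 = 12.62%.

Broad underutilization rate ≈ 12.62%.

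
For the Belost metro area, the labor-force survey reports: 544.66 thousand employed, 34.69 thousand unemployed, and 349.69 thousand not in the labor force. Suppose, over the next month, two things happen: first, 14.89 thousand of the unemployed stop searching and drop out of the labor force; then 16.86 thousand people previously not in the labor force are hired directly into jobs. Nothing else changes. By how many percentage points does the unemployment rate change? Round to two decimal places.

Initially, labor force = 544.66 + 34.69 = 579.35 thousand, so u = 34.69/579.35 = 5.99%.
After the first change, unemployed and labor force both fall by 14.89 → E = 544.66, U = 19.80, labor force = 564.46 thousand.
After the second change, employed and labor force both rise by 16.86; unemployed unchanged → E = 561.52, U = 19.80, labor force = 581.32 thousand.
New unemployment rate = 19.80 / 581.32 = 3.41%.
Change = 3.41% − 5.99% = −2.58 percentage points.

The unemployment rate changes by −2.58 percentage points.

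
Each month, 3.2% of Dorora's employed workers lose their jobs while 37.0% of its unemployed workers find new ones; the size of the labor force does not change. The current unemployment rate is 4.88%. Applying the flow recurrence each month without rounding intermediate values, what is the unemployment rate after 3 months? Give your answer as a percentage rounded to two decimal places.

With a fixed labor force, u_{t+1} = u_t + s·(1−u_t) − f·u_t = u_t·(1−s−f) + s.
Here 1−s−f = 0.598 and s = 0.032.
u_1 = 0.048800 × 0.598 + 0.032 = 0.061182.
u_2 = 0.061182 × 0.598 + 0.032 = 0.068587.
u_3 = 0.068587 × 0.598 + 0.032 = 0.073015.

Unemployment rate after three months ≈ 7.30%.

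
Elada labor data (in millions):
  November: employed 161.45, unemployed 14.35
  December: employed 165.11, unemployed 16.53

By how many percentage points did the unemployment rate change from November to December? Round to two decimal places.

November: labor force = 161.45 + 14.35 = 175.80; u = 14.35/175.80 = 8.16%.
December: labor force = 165.11 + 16.53 = 181.64; u = 16.53/181.64 = 9.10%.
Change = 9.10% − 8.16% = +0.94 pp.

The unemployment rate changed by +0.94 percentage points.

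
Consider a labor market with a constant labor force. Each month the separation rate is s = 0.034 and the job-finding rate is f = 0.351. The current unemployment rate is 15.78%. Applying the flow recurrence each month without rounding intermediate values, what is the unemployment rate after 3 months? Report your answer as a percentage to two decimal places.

With a fixed labor force, u_{t+1} = u_t + s·(1−u_t) − f·u_t = u_t·(1−s−f) + s.
Here 1−s−f = 0.615 and s = 0.034.
u_1 = 0.157800 × 0.615 + 0.034 = 0.131047.
u_2 = 0.131047 × 0.615 + 0.034 = 0.114594.
u_3 = 0.114594 × 0.615 + 0.034 = 0.104475.

Unemployment rate after three months ≈ 10.45%.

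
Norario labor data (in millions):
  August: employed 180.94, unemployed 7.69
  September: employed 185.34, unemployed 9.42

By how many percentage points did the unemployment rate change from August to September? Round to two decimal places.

August: labor force = 180.94 + 7.69 = 188.63; u = 7.69/188.63 = 4.08%.
September: labor force = 185.34 + 9.42 = 194.76; u = 9.42/194.76 = 4.84%.
Change = 4.84% − 4.08% = +0.76 pp.

The unemployment rate changed by +0.76 percentage points.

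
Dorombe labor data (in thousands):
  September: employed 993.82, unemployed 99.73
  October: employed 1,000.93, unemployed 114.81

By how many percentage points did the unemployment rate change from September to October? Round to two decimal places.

The unemployment rate changed by +1.17 percentage points.

September: labor force = 993.82 + 99.73 = 1,093.55; u = 99.73/1,093.55 = 9.12%.
October: labor force = 1,000.93 + 114.81 = 1,115.74; u = 114.81/1,115.74 = 10.29%.
Change = 10.29% − 9.12% = +1.17 pp.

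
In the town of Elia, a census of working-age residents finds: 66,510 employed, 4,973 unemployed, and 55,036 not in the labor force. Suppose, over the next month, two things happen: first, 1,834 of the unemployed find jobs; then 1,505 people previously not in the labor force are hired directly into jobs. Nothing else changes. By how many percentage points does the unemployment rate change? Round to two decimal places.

The unemployment rate changes by −2.66 percentage points.

Initially, labor force = 66,510 + 4,973 = 71,483, so u = 4,973/71,483 = 6.96%.
After the first change, unemployed falls and employed rises by 1,834; labor force unchanged → E = 68,344, U = 3,139, labor force = 71,483.
After the second change, employed and labor force both rise by 1,505; unemployed unchanged → E = 69,849, U = 3,139, labor force = 72,988.
New unemployment rate = 3,139 / 72,988 = 4.30%.
Change = 4.30% − 6.96% = −2.66 percentage points.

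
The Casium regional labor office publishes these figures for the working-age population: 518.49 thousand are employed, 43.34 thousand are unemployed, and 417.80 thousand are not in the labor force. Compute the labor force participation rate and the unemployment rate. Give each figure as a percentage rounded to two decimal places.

Labor force = employed + unemployed = 518.49 + 43.34 = 561.83 thousand.
Working-age population = 561.83 + 417.80 = 979.63 thousand.
Unemployment rate = 43.34 / 561.83 = 7.71%.
Labor force participation rate = 561.83 / 979.63 = 57.35%.

Labor force participation rate ≈ 57.35%; unemployment rate ≈ 7.71%.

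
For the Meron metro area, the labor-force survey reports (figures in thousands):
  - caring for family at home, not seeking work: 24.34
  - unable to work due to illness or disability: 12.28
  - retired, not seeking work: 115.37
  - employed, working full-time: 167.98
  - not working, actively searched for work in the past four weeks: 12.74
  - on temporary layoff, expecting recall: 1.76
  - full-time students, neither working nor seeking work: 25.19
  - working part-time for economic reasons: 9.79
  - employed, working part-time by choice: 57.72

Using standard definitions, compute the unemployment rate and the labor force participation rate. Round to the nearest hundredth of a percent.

Unemployment rate ≈ 5.80%; labor force participation rate ≈ 58.52%.

Employed = 167.98 + 9.79 + 57.72 = 235.49 thousand (anyone who worked, including part-time for economic reasons, counts as employed).
Unemployed = 12.74 + 1.76 = 14.50 thousand (jobless and actively searching, or on temporary layoff).
Labor force = 235.49 + 14.50 = 249.99 thousand.
Not in labor force = 24.34 + 12.28 + 115.37 + 25.19 = 177.18 thousand (those not working and not actively searching are outside the labor force).
Civilian working-age population = 249.99 + 177.18 = 427.17 thousand.
Unemployment rate = 14.50 / 249.99 = 5.80%.
Labor force participation rate = 249.99 / 427.17 = 58.52%.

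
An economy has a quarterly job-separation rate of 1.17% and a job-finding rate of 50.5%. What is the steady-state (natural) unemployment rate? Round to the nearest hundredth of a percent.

At steady state the flows balance: s·E = f·U, so U/(E+U) = s/(s+f).
u* = 1.17 / (1.17 + 50.5) = 1.17 / 51.67 = 2.26%.

Steady-state unemployment rate ≈ 2.26%.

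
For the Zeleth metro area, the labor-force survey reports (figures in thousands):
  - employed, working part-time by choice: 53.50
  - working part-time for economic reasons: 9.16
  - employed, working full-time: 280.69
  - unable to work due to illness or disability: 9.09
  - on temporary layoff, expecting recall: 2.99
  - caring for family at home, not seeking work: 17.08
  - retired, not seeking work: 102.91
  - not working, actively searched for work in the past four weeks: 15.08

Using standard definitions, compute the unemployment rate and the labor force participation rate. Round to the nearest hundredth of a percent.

Employed = 53.50 + 9.16 + 280.69 = 343.35 thousand (anyone who worked, including part-time for economic reasons, counts as employed).
Unemployed = 2.99 + 15.08 = 18.07 thousand (jobless and actively searching, or on temporary layoff).
Labor force = 343.35 + 18.07 = 361.42 thousand.
Not in labor force = 9.09 + 17.08 + 102.91 = 129.08 thousand (those not working and not actively searching are outside the labor force).
Civilian working-age population = 361.42 + 129.08 = 490.50 thousand.
Unemployment rate = 18.07 / 361.42 = 5.00%.
Labor force participation rate = 361.42 / 490.50 = 73.68%.

Unemployment rate ≈ 5.00%; labor force participation rate ≈ 73.68%.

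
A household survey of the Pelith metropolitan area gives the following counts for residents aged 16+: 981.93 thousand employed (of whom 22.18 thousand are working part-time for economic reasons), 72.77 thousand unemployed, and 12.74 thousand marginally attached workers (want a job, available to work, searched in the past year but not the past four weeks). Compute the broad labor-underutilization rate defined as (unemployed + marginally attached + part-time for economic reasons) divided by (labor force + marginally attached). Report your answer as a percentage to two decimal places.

Broad underutilization rate ≈ 10.09%.

Labor force = 981.93 + 72.77 = 1,054.70 thousand.
Numerator = 72.77 + 12.74 + 22.18 = 107.69 thousand.
Denominator = 1,054.70 + 12.74 = 1,067.44 thousand.
Broad rate = 107.69 / 1,067.44 = 10.09%.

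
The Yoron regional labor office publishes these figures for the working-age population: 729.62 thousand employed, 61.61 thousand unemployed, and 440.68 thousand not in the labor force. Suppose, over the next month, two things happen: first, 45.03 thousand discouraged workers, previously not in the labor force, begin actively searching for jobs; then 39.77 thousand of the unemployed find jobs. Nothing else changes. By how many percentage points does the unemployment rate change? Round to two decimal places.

The unemployment rate changes by +0.21 percentage points.

Initially, labor force = 729.62 + 61.61 = 791.23 thousand, so u = 61.61/791.23 = 7.79%.
After the first change, unemployed and labor force both rise by 45.03 → E = 729.62, U = 106.64, labor force = 836.26 thousand.
After the second change, unemployed falls and employed rises by 39.77; labor force unchanged → E = 769.39, U = 66.87, labor force = 836.26 thousand.
New unemployment rate = 66.87 / 836.26 = 8.00%.
Change = 8.00% − 7.79% = +0.21 percentage points.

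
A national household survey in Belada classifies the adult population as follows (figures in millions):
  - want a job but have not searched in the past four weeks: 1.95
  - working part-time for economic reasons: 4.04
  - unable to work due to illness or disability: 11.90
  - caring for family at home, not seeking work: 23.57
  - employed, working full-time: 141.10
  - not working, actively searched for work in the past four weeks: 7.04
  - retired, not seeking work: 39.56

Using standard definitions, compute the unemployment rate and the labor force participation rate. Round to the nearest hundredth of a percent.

Unemployment rate ≈ 4.63%; labor force participation rate ≈ 66.41%.

Employed = 4.04 + 141.10 = 145.14 million (anyone who worked, including part-time for economic reasons, counts as employed).
Unemployed = 7.04 million.
Labor force = 145.14 + 7.04 = 152.18 million.
Not in labor force = 1.95 + 11.90 + 23.57 + 39.56 = 76.98 million (those not working and not actively searching are outside the labor force — including those who want a job but have given up searching).
Civilian working-age population = 152.18 + 76.98 = 229.16 million.
Unemployment rate = 7.04 / 152.18 = 4.63%.
Labor force participation rate = 152.18 / 229.16 = 66.41%.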